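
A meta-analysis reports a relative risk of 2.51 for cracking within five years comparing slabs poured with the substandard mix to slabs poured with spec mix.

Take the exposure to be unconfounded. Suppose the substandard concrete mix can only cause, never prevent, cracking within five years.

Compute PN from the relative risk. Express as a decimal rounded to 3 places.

Under exogeneity and monotonicity, PN = (RR − 1) / RR = 1 − 1/RR.
PN = (2.51 − 1) / 2.51 = 1.51 / 2.51 ≈ 0.6016

PN ≈ 0.602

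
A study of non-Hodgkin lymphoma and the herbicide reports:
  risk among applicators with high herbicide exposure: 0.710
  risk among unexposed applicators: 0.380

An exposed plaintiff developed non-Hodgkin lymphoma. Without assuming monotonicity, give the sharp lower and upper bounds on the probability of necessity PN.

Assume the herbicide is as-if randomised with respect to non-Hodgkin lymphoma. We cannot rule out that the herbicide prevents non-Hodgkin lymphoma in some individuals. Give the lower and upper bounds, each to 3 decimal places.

Let p₁ = 0.71, p₀ = 0.38.
Under exogeneity alone the bounds on PN are max{0,(p₁−p₀)/p₁} ≤ PN ≤ min{1,(1−p₀)/p₁}.
  lower = (p₁ − p₀)/p₁ = 0.33 / 0.71 ≈ 0.4648
  upper = min{1, (1 − p₀)/p₁} = 0.62 / 0.71 ≈ 0.8732

0.465 ≤ PN ≤ 0.873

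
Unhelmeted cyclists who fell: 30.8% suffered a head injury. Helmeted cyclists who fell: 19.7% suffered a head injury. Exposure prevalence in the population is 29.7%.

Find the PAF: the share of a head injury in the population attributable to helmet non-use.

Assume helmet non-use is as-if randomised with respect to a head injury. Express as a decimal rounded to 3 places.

p₁ = 0.308, p₀ = 0.197.
Overall risk P(Y=1) = π·p₁ + (1−π)·p₀ = 0.297×0.308 + 0.703×0.197 = 0.22997.
Under exogeneity, PAF = [P(Y=1) − p₀] / P(Y=1).
PAF = (0.22997 − 0.197) / 0.22997 ≈ 0.1434

PAF ≈ 0.143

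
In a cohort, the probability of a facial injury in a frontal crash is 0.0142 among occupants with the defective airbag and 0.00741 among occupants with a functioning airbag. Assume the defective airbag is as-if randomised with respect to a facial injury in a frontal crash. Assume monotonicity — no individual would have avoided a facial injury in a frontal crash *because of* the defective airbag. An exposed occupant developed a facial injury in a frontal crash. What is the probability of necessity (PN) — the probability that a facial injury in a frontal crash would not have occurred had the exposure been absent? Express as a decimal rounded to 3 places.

Let p₁ = 0.0142, p₀ = 0.00741.
Under exogeneity and monotonicity, PN = (p₁ − p₀) / p₁.
PN = (0.0142 − 0.00741) / 0.0142 = 0.00679 / 0.0142 ≈ 0.4782

PN ≈ 0.478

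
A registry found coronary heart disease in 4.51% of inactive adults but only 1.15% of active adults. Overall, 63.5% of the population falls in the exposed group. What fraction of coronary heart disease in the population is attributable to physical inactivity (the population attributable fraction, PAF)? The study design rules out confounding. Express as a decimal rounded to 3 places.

p₁ = 0.0451, p₀ = 0.0115.
Overall risk P(Y=1) = π·p₁ + (1−π)·p₀ = 0.635×0.0451 + 0.365×0.0115 = 0.032836.
Under exogeneity, PAF = [P(Y=1) − p₀] / P(Y=1).
PAF = (0.032836 − 0.0115) / 0.032836 ≈ 0.6498

PAF ≈ 0.650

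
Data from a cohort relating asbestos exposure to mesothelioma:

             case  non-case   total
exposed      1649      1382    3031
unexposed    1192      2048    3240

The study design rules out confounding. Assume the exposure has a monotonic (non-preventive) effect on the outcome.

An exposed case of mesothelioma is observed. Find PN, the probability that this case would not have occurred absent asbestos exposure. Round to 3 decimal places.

PN ≈ 0.324

p₁ = P(outcome | exposed) = 1649/3031 = 0.54404
p₀ = P(outcome | unexposed) = 1192/3240 = 0.3679
Under exogeneity and monotonicity, PN = (p₁ − p₀)/p₁.
PN = (0.54404 − 0.3679) / 0.54404 ≈ 0.3238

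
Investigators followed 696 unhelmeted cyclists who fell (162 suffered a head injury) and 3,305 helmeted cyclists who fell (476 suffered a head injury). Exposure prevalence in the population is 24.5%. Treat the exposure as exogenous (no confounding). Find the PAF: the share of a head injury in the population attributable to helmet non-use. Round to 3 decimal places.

PAF ≈ 0.131

p₁ = P(outcome | exposed) = 162/696 = 0.23276
p₀ = P(outcome | unexposed) = 476/3305 = 0.14402
Overall risk P(Y=1) = π·p₁ + (1−π)·p₀ = 0.245×0.23276 + 0.755×0.14402 = 0.16576.
Under exogeneity, PAF = [P(Y=1) − p₀] / P(Y=1).
PAF = (0.16576 − 0.14402) / 0.16576 ≈ 0.1311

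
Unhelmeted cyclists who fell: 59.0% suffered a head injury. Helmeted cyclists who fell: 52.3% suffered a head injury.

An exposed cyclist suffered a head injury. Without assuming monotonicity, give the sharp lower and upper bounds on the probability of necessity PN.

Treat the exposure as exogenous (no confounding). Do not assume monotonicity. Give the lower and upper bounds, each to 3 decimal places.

p₁ = 0.59, p₀ = 0.523.
Under exogeneity alone the bounds on PN are max{0,(p₁−p₀)/p₁} ≤ PN ≤ min{1,(1−p₀)/p₁}.
  lower = (p₁ − p₀)/p₁ = 0.067 / 0.59 ≈ 0.1136
  upper = min{1, (1 − p₀)/p₁} = 0.477 / 0.59 ≈ 0.8085

0.114 ≤ PN ≤ 0.808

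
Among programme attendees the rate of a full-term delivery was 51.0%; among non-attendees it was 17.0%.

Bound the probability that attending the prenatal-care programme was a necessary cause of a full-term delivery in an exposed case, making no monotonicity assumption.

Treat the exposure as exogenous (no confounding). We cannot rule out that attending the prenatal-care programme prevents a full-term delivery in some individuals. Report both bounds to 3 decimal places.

p₁ = 0.51, p₀ = 0.17.
Under exogeneity alone the bounds on PN are max{0,(p₁−p₀)/p₁} ≤ PN ≤ min{1,(1−p₀)/p₁}.
  lower = (p₁ − p₀)/p₁ = 0.34 / 0.51 ≈ 0.6667
  upper = min{1, (1 − p₀)/p₁} = 0.83 / 0.51 ≈ 1.6275 → capped at 1

0.667 ≤ PN ≤ 1.000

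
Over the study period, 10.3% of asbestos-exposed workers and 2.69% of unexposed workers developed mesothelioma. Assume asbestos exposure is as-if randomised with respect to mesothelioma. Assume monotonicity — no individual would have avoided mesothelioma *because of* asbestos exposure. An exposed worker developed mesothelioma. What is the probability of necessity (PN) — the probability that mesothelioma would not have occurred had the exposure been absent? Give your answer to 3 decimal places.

PN ≈ 0.739

p₁ = 0.103, p₀ = 0.0269.
Under exogeneity and monotonicity, PN = (p₁ − p₀) / p₁.
PN = (0.103 − 0.0269) / 0.103 = 0.0761 / 0.103 ≈ 0.7388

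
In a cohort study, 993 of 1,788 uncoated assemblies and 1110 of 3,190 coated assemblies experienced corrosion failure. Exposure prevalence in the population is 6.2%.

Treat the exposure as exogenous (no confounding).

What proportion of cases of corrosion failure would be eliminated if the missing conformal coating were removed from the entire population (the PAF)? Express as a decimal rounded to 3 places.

p₁ = P(outcome | exposed) = 993/1788 = 0.55537
p₀ = P(outcome | unexposed) = 1110/3190 = 0.34796
Overall risk P(Y=1) = π·p₁ + (1−π)·p₀ = 0.062×0.55537 + 0.938×0.34796 = 0.36082.
Under exogeneity, PAF = [P(Y=1) − p₀] / P(Y=1).
PAF = (0.36082 − 0.34796) / 0.36082 ≈ 0.0356

PAF ≈ 0.036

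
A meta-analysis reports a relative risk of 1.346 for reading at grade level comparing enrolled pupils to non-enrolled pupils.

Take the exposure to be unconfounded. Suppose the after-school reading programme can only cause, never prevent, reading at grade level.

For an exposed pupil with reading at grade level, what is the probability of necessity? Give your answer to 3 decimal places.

PN ≈ 0.257

Under exogeneity and monotonicity, PN = (RR − 1) / RR = 1 − 1/RR.
PN = (1.346 − 1) / 1.346 = 0.346 / 1.346 ≈ 0.2571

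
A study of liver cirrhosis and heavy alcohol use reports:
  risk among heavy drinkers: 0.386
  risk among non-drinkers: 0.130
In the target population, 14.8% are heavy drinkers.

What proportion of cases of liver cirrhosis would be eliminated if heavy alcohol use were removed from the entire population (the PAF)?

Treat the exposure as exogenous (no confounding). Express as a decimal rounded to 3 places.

Let p₁ = 0.386, p₀ = 0.13.
Overall risk P(Y=1) = π·p₁ + (1−π)·p₀ = 0.148×0.386 + 0.852×0.13 = 0.16789.
Under exogeneity, PAF = [P(Y=1) − p₀] / P(Y=1).
PAF = (0.16789 − 0.13) / 0.16789 ≈ 0.2257

PAF ≈ 0.226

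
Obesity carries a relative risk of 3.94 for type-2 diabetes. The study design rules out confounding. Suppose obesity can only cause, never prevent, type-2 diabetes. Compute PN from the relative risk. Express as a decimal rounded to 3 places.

Under exogeneity and monotonicity, PN = (RR − 1) / RR = 1 − 1/RR.
PN = (3.94 − 1) / 3.94 = 2.94 / 3.94 ≈ 0.7462

PN ≈ 0.746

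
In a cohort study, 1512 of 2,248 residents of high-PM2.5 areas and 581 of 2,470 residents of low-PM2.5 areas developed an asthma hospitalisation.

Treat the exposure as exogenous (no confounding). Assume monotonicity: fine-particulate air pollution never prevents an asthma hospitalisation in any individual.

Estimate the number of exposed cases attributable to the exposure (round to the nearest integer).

p₁ = P(outcome | exposed) = 1512/2248 = 0.6726
p₀ = P(outcome | unexposed) = 581/2470 = 0.23522
PN = (p₁ − p₀)/p₁ = (0.6726 − 0.23522) / 0.6726 ≈ 0.65028.
Attributable cases ≈ PN × (exposed cases) = 0.65028 × 1512 ≈ 983.22.

about 983 cases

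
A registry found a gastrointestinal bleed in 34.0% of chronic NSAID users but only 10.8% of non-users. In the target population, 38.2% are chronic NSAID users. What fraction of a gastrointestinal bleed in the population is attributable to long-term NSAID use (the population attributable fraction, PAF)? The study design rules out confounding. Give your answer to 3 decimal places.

PAF ≈ 0.451

p₁ = 0.34, p₀ = 0.108.
Overall risk P(Y=1) = π·p₁ + (1−π)·p₀ = 0.382×0.34 + 0.618×0.108 = 0.19662.
Under exogeneity, PAF = [P(Y=1) − p₀] / P(Y=1).
PAF = (0.19662 − 0.108) / 0.19662 ≈ 0.4507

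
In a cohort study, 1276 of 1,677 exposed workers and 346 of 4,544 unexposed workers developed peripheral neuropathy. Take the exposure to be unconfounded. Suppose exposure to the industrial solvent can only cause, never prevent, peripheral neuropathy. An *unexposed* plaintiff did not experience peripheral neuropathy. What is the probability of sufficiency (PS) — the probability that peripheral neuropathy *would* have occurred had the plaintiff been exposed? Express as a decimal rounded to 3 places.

PS ≈ 0.741

p₁ = P(outcome | exposed) = 1276/1677 = 0.76088
p₀ = P(outcome | unexposed) = 346/4544 = 0.076144
Under exogeneity and monotonicity, PS = (p₁ − p₀) / (1 − p₀).
PS = (0.76088 − 0.076144) / (1 − 0.076144) = 0.68474 / 0.92386 ≈ 0.7412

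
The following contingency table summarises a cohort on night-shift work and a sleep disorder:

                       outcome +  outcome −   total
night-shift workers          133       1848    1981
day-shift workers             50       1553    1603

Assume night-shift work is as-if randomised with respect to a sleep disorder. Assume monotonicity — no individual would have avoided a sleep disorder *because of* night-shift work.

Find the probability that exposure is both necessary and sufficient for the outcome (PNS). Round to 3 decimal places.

p₁ = P(outcome | exposed) = 133/1981 = 0.067138
p₀ = P(outcome | unexposed) = 50/1603 = 0.031192
Under exogeneity and monotonicity, PNS = p₁ − p₀.
PNS = 0.067138 − 0.031192 = 0.035946

PNS ≈ 0.036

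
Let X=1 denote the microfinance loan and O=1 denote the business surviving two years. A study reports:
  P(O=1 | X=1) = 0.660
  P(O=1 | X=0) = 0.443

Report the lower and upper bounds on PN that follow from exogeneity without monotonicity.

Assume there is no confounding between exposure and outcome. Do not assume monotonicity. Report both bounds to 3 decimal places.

Let p₁ = 0.66, p₀ = 0.443.
Under exogeneity alone the bounds on PN are max{0,(p₁−p₀)/p₁} ≤ PN ≤ min{1,(1−p₀)/p₁}.
  lower = (p₁ − p₀)/p₁ = 0.217 / 0.66 ≈ 0.3288
  upper = min{1, (1 − p₀)/p₁} = 0.557 / 0.66 ≈ 0.8439

0.329 ≤ PN ≤ 0.844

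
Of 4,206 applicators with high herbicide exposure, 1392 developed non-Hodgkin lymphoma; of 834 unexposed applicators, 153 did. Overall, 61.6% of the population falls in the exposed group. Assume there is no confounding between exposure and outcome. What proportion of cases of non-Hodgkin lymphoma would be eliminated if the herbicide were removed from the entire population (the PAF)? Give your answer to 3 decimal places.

p₁ = P(outcome | exposed) = 1392/4206 = 0.33096
p₀ = P(outcome | unexposed) = 153/834 = 0.18345
Overall risk P(Y=1) = π·p₁ + (1−π)·p₀ = 0.616×0.33096 + 0.384×0.18345 = 0.27431.
Under exogeneity, PAF = [P(Y=1) − p₀] / P(Y=1).
PAF = (0.27431 − 0.18345) / 0.27431 ≈ 0.3312

PAF ≈ 0.331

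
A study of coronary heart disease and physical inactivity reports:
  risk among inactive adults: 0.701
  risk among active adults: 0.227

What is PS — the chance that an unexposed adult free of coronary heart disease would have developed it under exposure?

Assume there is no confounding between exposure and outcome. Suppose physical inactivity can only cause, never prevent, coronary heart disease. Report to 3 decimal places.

Let p₁ = 0.701, p₀ = 0.227.
Under exogeneity and monotonicity, PS = (p₁ − p₀) / (1 − p₀).
PS = (0.701 − 0.227) / (1 − 0.227) = 0.474 / 0.773 ≈ 0.6132

PS ≈ 0.613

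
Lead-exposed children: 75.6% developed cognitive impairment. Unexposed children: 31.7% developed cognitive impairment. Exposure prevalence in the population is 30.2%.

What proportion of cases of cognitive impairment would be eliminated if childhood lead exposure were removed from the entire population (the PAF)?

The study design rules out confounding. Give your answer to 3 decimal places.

PAF ≈ 0.295

p₁ = 0.756, p₀ = 0.317.
Overall risk P(Y=1) = π·p₁ + (1−π)·p₀ = 0.302×0.756 + 0.698×0.317 = 0.44958.
Under exogeneity, PAF = [P(Y=1) − p₀] / P(Y=1).
PAF = (0.44958 − 0.317) / 0.44958 ≈ 0.2949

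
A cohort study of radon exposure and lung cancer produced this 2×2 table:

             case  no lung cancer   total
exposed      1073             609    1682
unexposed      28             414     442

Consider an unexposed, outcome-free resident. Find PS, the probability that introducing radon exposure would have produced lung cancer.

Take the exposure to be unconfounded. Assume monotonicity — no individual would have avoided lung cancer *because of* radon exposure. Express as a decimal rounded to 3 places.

PS ≈ 0.613

p₁ = P(outcome | exposed) = 1073/1682 = 0.63793
p₀ = P(outcome | unexposed) = 28/442 = 0.063348
Under exogeneity and monotonicity, PS = (p₁ − p₀)/(1 − p₀).
PS = (0.63793 − 0.063348) / 0.93665 ≈ 0.6134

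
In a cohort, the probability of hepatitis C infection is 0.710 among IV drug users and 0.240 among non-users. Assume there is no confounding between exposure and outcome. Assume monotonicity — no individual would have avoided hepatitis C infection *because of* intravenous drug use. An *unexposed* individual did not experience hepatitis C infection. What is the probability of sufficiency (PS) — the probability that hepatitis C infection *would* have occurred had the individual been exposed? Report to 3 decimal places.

PS ≈ 0.618

Let p₁ = 0.71, p₀ = 0.24.
Under exogeneity and monotonicity, PS = (p₁ − p₀) / (1 − p₀).
PS = (0.71 − 0.24) / (1 − 0.24) = 0.47 / 0.76 ≈ 0.6184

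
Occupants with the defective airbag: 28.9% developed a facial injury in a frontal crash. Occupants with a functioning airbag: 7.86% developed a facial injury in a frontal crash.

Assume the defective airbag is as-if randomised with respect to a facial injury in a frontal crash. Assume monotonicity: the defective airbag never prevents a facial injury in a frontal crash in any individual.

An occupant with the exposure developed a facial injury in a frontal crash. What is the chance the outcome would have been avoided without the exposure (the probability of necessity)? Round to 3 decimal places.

PN ≈ 0.728

p₁ = 0.289, p₀ = 0.0786.
Under exogeneity and monotonicity, PN = (p₁ − p₀) / p₁.
PN = (0.289 − 0.0786) / 0.289 = 0.2104 / 0.289 ≈ 0.7280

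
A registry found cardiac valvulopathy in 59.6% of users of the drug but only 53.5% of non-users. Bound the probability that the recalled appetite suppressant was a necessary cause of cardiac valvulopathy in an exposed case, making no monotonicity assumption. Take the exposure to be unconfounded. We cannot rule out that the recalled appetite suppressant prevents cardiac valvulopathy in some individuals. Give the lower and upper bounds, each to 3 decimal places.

p₁ = 0.596, p₀ = 0.535.
Under exogeneity alone the bounds on PN are max{0,(p₁−p₀)/p₁} ≤ PN ≤ min{1,(1−p₀)/p₁}.
  lower = (p₁ − p₀)/p₁ = 0.061 / 0.596 ≈ 0.1023
  upper = min{1, (1 − p₀)/p₁} = 0.465 / 0.596 ≈ 0.7802

0.102 ≤ PN ≤ 0.780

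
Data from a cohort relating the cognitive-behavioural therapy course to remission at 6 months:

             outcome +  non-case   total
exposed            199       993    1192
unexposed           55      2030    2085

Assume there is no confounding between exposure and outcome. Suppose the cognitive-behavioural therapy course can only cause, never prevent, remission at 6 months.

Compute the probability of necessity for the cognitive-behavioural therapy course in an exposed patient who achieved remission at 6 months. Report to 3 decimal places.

p₁ = P(outcome | exposed) = 199/1192 = 0.16695
p₀ = P(outcome | unexposed) = 55/2085 = 0.026379
Under exogeneity and monotonicity, PN = (p₁ − p₀) / p₁.
PN = (0.16695 − 0.026379) / 0.16695 = 0.14057 / 0.16695 ≈ 0.8420

PN ≈ 0.842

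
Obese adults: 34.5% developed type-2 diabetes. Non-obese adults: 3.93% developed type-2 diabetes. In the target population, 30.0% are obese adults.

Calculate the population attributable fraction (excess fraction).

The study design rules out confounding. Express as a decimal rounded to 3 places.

p₁ = 0.345, p₀ = 0.0393.
Overall risk P(Y=1) = π·p₁ + (1−π)·p₀ = 0.3×0.345 + 0.7×0.0393 = 0.13101.
Under exogeneity, PAF = [P(Y=1) − p₀] / P(Y=1).
PAF = (0.13101 − 0.0393) / 0.13101 ≈ 0.7000

PAF ≈ 0.700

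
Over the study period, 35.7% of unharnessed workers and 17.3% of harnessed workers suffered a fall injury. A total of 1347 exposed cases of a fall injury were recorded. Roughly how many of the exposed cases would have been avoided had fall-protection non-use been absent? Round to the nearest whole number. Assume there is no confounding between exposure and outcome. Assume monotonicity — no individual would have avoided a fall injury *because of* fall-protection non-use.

about 694 cases

p₁ = 0.357, p₀ = 0.173.
PN = (p₁ − p₀)/p₁ = (0.357 − 0.173) / 0.357 ≈ 0.51541.
Attributable cases ≈ PN × (exposed cases) = 0.51541 × 1347 ≈ 694.25.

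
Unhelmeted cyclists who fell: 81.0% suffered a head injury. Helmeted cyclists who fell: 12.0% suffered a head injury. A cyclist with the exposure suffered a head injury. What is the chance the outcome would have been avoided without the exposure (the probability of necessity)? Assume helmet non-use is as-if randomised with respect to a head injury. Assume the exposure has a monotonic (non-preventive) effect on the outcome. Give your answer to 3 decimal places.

p₁ = 0.81, p₀ = 0.12.
Under exogeneity and monotonicity, PN = (p₁ − p₀) / p₁.
PN = (0.81 − 0.12) / 0.81 = 0.69 / 0.81 ≈ 0.8519

PN ≈ 0.852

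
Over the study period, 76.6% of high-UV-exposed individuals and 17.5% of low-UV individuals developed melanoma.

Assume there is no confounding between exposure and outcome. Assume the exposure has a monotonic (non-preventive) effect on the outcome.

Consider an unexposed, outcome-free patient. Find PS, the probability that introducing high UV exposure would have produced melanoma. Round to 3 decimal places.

PS ≈ 0.716

p₁ = 0.766, p₀ = 0.175.
Under exogeneity and monotonicity, PS = (p₁ − p₀) / (1 − p₀).
PS = (0.766 − 0.175) / (1 − 0.175) = 0.591 / 0.825 ≈ 0.7164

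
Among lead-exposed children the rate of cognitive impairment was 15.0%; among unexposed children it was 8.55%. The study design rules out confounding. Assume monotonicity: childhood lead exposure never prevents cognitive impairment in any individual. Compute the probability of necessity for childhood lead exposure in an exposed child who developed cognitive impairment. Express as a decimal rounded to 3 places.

PN ≈ 0.430

p₁ = 0.15, p₀ = 0.0855.
Under exogeneity and monotonicity, PN = (p₁ − p₀) / p₁.
PN = (0.15 − 0.0855) / 0.15 = 0.0645 / 0.15 ≈ 0.4300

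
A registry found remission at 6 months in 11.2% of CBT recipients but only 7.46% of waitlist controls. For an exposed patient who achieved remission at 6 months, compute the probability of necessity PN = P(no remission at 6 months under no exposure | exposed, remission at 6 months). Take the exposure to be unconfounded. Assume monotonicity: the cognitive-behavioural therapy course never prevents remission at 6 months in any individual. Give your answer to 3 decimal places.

p₁ = 0.112, p₀ = 0.0746.
Under exogeneity and monotonicity, PN = (p₁ − p₀) / p₁.
PN = (0.112 − 0.0746) / 0.112 = 0.0374 / 0.112 ≈ 0.3339

PN ≈ 0.334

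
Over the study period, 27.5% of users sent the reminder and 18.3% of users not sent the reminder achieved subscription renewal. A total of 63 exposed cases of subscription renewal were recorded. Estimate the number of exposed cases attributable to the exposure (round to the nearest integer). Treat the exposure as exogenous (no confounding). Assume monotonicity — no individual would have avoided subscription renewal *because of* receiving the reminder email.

p₁ = 0.275, p₀ = 0.183.
PN = (p₁ − p₀)/p₁ = (0.275 − 0.183) / 0.275 ≈ 0.33455.
Attributable cases ≈ PN × (exposed cases) = 0.33455 × 63 ≈ 21.08.

about 21 cases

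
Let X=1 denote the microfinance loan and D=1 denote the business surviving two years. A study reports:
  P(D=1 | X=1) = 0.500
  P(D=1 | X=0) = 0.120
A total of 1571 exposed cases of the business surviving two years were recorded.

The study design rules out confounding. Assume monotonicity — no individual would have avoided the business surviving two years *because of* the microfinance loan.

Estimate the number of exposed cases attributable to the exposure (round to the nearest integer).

Let p₁ = 0.5, p₀ = 0.12.
PN = (p₁ − p₀)/p₁ = (0.5 − 0.12) / 0.5 ≈ 0.76000.
Attributable cases ≈ PN × (exposed cases) = 0.76000 × 1571 ≈ 1193.96.

about 1194 cases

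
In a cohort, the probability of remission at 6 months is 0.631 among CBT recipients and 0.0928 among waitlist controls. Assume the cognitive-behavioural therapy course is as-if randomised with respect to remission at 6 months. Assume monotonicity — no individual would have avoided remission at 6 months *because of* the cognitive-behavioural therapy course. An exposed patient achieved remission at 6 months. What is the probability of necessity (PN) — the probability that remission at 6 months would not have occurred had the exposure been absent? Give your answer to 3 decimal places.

Let p₁ = 0.631, p₀ = 0.0928.
Under exogeneity and monotonicity, PN = (p₁ − p₀) / p₁.
PN = (0.631 − 0.0928) / 0.631 = 0.5382 / 0.631 ≈ 0.8529

PN ≈ 0.853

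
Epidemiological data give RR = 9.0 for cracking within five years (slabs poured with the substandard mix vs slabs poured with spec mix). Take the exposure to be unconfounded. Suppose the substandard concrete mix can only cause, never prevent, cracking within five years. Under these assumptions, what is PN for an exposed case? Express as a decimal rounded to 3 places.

Under exogeneity and monotonicity, PN = (RR − 1) / RR = 1 − 1/RR.
PN = (9.0 − 1) / 9.0 = 8 / 9.0 ≈ 0.8889

PN ≈ 0.889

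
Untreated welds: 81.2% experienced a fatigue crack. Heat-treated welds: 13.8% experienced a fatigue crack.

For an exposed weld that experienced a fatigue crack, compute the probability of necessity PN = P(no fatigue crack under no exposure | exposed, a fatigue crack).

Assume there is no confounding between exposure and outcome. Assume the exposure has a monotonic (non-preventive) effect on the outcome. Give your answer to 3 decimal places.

p₁ = 0.812, p₀ = 0.138.
Under exogeneity and monotonicity, PN = (p₁ − p₀) / p₁.
PN = (0.812 − 0.138) / 0.812 = 0.674 / 0.812 ≈ 0.8300

PN ≈ 0.830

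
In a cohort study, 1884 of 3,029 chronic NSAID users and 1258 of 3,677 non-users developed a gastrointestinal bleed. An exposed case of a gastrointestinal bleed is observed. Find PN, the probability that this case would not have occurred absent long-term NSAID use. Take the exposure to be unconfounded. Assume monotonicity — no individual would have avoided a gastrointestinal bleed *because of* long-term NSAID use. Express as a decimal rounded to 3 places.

p₁ = P(outcome | exposed) = 1884/3029 = 0.62199
p₀ = P(outcome | unexposed) = 1258/3677 = 0.34213
Under exogeneity and monotonicity, PN = (p₁ − p₀) / p₁.
PN = (0.62199 − 0.34213) / 0.62199 = 0.27986 / 0.62199 ≈ 0.4499

PN ≈ 0.450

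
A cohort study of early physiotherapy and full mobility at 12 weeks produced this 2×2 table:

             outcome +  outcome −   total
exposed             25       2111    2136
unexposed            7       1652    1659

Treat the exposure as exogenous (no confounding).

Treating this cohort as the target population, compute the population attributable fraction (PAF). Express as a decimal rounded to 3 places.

p₁ = P(outcome | exposed) = 25/2136 = 0.011704
p₀ = P(outcome | unexposed) = 7/1659 = 0.0042194
Exposure prevalence π = 2136/3795 = 0.56285; overall risk P(Y=1) = 0.0084321.
Under exogeneity, PAF = [P(Y=1) − p₀]/P(Y=1).
PAF = (0.0084321 − 0.0042194) / 0.0084321 ≈ 0.4996

PAF ≈ 0.500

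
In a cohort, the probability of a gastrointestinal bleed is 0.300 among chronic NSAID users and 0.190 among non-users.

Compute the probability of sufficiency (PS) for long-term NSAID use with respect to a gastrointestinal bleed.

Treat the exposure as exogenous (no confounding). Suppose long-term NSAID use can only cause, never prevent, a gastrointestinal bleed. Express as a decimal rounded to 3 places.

PS ≈ 0.136

Let p₁ = 0.3, p₀ = 0.19.
Under exogeneity and monotonicity, PS = (p₁ − p₀) / (1 − p₀).
PS = (0.3 − 0.19) / (1 − 0.19) = 0.11 / 0.81 ≈ 0.1358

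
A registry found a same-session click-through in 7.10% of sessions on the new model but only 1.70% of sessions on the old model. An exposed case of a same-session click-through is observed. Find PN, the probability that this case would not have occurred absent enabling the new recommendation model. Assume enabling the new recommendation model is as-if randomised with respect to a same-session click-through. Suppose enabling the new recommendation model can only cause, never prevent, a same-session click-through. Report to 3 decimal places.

p₁ = 0.071, p₀ = 0.017.
Under exogeneity and monotonicity, PN = (p₁ − p₀) / p₁.
PN = (0.071 − 0.017) / 0.071 = 0.054 / 0.071 ≈ 0.7606

PN ≈ 0.761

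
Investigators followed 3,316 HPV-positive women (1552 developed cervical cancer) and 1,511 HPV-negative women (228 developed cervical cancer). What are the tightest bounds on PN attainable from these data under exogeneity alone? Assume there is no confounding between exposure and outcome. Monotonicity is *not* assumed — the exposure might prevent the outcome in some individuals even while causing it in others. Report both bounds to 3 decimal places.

p₁ = P(outcome | exposed) = 1552/3316 = 0.46803
p₀ = P(outcome | unexposed) = 228/1511 = 0.15089
Under exogeneity alone the bounds on PN are max{0,(p₁−p₀)/p₁} ≤ PN ≤ min{1,(1−p₀)/p₁}.
  lower = (p₁ − p₀)/p₁ = 0.31714 / 0.46803 ≈ 0.6776
  upper = min{1, (1 − p₀)/p₁} = 0.84911 / 0.46803 ≈ 1.8142 → capped at 1

0.678 ≤ PN ≤ 1.000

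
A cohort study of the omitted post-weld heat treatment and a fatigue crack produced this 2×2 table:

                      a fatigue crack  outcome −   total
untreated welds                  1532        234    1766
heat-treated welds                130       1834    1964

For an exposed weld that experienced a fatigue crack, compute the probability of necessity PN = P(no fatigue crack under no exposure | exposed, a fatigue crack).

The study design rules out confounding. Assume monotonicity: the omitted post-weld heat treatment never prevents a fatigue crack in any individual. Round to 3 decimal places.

p₁ = P(outcome | exposed) = 1532/1766 = 0.8675
p₀ = P(outcome | unexposed) = 130/1964 = 0.066191
Under exogeneity and monotonicity, PN = (p₁ − p₀)/p₁.
PN = (0.8675 − 0.066191) / 0.8675 ≈ 0.9237

PN ≈ 0.924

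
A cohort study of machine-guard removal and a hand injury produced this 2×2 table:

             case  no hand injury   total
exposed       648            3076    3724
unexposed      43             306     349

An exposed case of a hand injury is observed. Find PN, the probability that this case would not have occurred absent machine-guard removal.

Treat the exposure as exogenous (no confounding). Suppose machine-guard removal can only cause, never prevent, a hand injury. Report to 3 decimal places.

p₁ = P(outcome | exposed) = 648/3724 = 0.17401
p₀ = P(outcome | unexposed) = 43/349 = 0.12321
Under exogeneity and monotonicity, PN = (p₁ − p₀) / p₁.
PN = (0.17401 − 0.12321) / 0.17401 = 0.050797 / 0.17401 ≈ 0.2919

PN ≈ 0.292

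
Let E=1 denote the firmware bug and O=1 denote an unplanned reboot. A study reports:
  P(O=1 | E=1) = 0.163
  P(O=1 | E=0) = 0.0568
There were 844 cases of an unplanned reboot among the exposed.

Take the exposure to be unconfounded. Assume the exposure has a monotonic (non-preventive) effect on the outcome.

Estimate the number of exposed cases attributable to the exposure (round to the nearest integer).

about 550 cases

Let p₁ = 0.163, p₀ = 0.0568.
PN = (p₁ − p₀)/p₁ = (0.163 − 0.0568) / 0.163 ≈ 0.65153.
Attributable cases ≈ PN × (exposed cases) = 0.65153 × 844 ≈ 549.89.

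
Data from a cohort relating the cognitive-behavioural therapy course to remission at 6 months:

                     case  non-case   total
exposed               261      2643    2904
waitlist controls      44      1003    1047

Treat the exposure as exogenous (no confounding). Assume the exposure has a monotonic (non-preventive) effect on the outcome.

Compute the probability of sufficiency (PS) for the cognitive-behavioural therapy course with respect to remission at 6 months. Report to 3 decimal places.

p₁ = P(outcome | exposed) = 261/2904 = 0.089876
p₀ = P(outcome | unexposed) = 44/1047 = 0.042025
Under exogeneity and monotonicity, PS = (p₁ − p₀)/(1 − p₀).
PS = (0.089876 − 0.042025) / 0.95798 ≈ 0.0500

PS ≈ 0.050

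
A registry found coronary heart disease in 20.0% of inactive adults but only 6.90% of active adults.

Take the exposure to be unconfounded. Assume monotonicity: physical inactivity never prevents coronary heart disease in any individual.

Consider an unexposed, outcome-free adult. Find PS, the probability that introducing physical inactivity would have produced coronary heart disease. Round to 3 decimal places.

p₁ = 0.2, p₀ = 0.069.
Under exogeneity and monotonicity, PS = (p₁ − p₀) / (1 − p₀).
PS = (0.2 − 0.069) / (1 − 0.069) = 0.131 / 0.931 ≈ 0.1407

PS ≈ 0.141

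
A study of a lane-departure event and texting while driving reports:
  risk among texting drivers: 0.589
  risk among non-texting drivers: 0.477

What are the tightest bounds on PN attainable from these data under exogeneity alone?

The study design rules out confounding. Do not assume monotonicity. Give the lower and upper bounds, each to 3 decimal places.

0.190 ≤ PN ≤ 0.888

Let p₁ = 0.589, p₀ = 0.477.
Under exogeneity alone the bounds on PN are max{0,(p₁−p₀)/p₁} ≤ PN ≤ min{1,(1−p₀)/p₁}.
  lower = (p₁ − p₀)/p₁ = 0.112 / 0.589 ≈ 0.1902
  upper = min{1, (1 − p₀)/p₁} = 0.523 / 0.589 ≈ 0.8879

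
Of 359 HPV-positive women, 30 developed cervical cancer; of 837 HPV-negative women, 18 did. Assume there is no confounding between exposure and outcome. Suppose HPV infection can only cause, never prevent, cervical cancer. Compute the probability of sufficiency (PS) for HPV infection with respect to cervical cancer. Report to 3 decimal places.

PS ≈ 0.063

p₁ = P(outcome | exposed) = 30/359 = 0.083565
p₀ = P(outcome | unexposed) = 18/837 = 0.021505
Under exogeneity and monotonicity, PS = (p₁ − p₀) / (1 − p₀).
PS = (0.083565 − 0.021505) / (1 − 0.021505) = 0.06206 / 0.97849 ≈ 0.0634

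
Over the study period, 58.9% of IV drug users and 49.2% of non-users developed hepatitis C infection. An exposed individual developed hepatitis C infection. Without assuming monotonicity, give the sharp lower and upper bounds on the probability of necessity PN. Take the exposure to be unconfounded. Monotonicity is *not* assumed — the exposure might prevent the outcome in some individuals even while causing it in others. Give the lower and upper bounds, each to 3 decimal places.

p₁ = 0.589, p₀ = 0.492.
Under exogeneity alone the bounds on PN are max{0,(p₁−p₀)/p₁} ≤ PN ≤ min{1,(1−p₀)/p₁}.
  lower = (p₁ − p₀)/p₁ = 0.097 / 0.589 ≈ 0.1647
  upper = min{1, (1 − p₀)/p₁} = 0.508 / 0.589 ≈ 0.8625

0.165 ≤ PN ≤ 0.862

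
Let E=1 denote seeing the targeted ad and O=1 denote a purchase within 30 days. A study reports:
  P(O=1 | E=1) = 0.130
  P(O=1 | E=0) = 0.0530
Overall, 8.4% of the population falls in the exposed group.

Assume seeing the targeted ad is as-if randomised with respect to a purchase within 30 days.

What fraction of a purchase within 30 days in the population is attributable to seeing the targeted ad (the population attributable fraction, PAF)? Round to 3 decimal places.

PAF ≈ 0.109

Let p₁ = 0.13, p₀ = 0.053.
Overall risk P(Y=1) = π·p₁ + (1−π)·p₀ = 0.084×0.13 + 0.916×0.053 = 0.059468.
Under exogeneity, PAF = [P(Y=1) − p₀] / P(Y=1).
PAF = (0.059468 − 0.053) / 0.059468 ≈ 0.1088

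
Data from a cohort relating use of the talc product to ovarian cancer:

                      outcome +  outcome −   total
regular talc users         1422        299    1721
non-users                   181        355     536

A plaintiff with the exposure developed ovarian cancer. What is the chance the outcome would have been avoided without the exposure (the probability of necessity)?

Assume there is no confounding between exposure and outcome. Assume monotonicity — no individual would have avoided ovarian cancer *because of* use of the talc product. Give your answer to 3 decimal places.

p₁ = P(outcome | exposed) = 1422/1721 = 0.82626
p₀ = P(outcome | unexposed) = 181/536 = 0.33769
Under exogeneity and monotonicity, PN = (p₁ − p₀)/p₁.
PN = (0.82626 − 0.33769) / 0.82626 ≈ 0.5913

PN ≈ 0.591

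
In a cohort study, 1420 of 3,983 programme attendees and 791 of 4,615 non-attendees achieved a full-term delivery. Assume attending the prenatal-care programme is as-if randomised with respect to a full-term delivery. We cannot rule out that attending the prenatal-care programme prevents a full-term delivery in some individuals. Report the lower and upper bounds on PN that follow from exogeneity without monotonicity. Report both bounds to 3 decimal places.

p₁ = P(outcome | exposed) = 1420/3983 = 0.35652
p₀ = P(outcome | unexposed) = 791/4615 = 0.1714
Under exogeneity alone the bounds on PN are max{0,(p₁−p₀)/p₁} ≤ PN ≤ min{1,(1−p₀)/p₁}.
  lower = (p₁ − p₀)/p₁ = 0.18512 / 0.35652 ≈ 0.5192
  upper = min{1, (1 − p₀)/p₁} = 0.8286 / 0.35652 ≈ 2.3242 → capped at 1

0.519 ≤ PN ≤ 1.000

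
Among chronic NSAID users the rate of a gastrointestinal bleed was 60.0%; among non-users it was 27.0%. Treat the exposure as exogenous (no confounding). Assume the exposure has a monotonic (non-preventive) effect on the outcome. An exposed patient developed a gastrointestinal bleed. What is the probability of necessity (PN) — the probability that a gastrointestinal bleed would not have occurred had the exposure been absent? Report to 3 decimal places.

p₁ = 0.6, p₀ = 0.27.
Under exogeneity and monotonicity, PN = (p₁ − p₀) / p₁.
PN = (0.6 − 0.27) / 0.6 = 0.33 / 0.6 ≈ 0.5500

PN ≈ 0.550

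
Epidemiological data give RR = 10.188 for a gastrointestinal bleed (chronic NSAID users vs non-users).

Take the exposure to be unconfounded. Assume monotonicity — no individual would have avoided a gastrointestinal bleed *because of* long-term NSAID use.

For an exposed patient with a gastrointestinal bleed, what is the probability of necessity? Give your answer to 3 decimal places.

Under exogeneity and monotonicity, PN = (RR − 1) / RR = 1 − 1/RR.
PN = (10.188 − 1) / 10.188 = 9.188 / 10.188 ≈ 0.9018

PN ≈ 0.902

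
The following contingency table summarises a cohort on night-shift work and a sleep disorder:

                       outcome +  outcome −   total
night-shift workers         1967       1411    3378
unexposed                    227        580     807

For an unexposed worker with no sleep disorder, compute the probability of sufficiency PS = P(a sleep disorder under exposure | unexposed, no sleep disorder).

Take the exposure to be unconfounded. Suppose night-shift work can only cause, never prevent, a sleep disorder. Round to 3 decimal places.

p₁ = P(outcome | exposed) = 1967/3378 = 0.5823
p₀ = P(outcome | unexposed) = 227/807 = 0.28129
Under exogeneity and monotonicity, PS = (p₁ − p₀)/(1 − p₀).
PS = (0.5823 − 0.28129) / 0.71871 ≈ 0.4188

PS ≈ 0.419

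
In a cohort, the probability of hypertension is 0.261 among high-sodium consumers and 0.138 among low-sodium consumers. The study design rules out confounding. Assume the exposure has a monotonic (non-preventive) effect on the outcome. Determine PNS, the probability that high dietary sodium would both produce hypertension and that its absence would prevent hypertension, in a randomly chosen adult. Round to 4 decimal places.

Let p₁ = 0.261, p₀ = 0.138.
Under exogeneity and monotonicity, PNS = p₁ − p₀.
PNS = 0.261 − 0.138 = 0.123

PNS ≈ 0.1230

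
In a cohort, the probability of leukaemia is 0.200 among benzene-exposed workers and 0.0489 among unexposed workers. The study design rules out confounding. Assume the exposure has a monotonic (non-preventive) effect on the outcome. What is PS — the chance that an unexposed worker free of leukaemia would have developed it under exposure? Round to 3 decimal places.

Let p₁ = 0.2, p₀ = 0.0489.
Under exogeneity and monotonicity, PS = (p₁ − p₀) / (1 − p₀).
PS = (0.2 − 0.0489) / (1 − 0.0489) = 0.1511 / 0.9511 ≈ 0.1589

PS ≈ 0.159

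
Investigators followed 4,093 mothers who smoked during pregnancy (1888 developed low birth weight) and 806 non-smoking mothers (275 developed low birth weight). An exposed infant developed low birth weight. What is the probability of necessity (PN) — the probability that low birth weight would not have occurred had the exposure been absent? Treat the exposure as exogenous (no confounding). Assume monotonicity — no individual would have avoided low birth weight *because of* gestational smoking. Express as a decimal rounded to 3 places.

PN ≈ 0.260

p₁ = P(outcome | exposed) = 1888/4093 = 0.46128
p₀ = P(outcome | unexposed) = 275/806 = 0.34119
Under exogeneity and monotonicity, PN = (p₁ − p₀) / p₁.
PN = (0.46128 − 0.34119) / 0.46128 = 0.12008 / 0.46128 ≈ 0.2603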